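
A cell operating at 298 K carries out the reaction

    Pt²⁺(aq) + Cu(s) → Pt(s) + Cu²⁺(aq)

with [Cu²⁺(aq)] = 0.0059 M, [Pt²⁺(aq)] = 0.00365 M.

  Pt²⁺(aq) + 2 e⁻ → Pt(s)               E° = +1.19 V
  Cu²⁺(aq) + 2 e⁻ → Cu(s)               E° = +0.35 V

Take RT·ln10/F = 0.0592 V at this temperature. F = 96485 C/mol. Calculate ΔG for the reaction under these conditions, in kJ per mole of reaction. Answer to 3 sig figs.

With Pt²⁺/Pt reduced at the cathode, E°cell = +1.19 − (+0.35) = +0.84 V and n = 2.
The reaction quotient is [Cu²⁺(aq)] / [Pt²⁺(aq)] = 1.62; by Nernst, E = +0.84 − (0.0592/2)(0.209) = +0.8338 V.
ΔG = −nFE = −(2)(96485)(+0.8338) J/mol = −161 kJ/mol.

−161 kJ/mol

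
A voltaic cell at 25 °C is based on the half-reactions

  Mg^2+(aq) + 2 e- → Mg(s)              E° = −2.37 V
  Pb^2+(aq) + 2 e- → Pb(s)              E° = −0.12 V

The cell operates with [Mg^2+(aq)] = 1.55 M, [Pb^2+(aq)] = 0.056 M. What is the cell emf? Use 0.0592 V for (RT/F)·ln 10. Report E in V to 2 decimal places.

Since E°(Pb²⁺/Pb) > E°(Mg²⁺/Mg), Pb²⁺/Pb serves as the cathode.
The standard potential is −0.12 − (−2.37) = +2.25 V and the balanced reaction transfers n = 2 electrons.
For the overall reaction Pb^2+(aq) + Mg(s) → Pb(s) + Mg^2+(aq), Q = [Mg^2+(aq)] / [Pb^2+(aq)] = 27.7, giving log Q = 1.442.
E = E° − (0.0592/n)·log Q = +2.25 − (0.0592/2)(1.442) = +2.21 V.

+2.21 V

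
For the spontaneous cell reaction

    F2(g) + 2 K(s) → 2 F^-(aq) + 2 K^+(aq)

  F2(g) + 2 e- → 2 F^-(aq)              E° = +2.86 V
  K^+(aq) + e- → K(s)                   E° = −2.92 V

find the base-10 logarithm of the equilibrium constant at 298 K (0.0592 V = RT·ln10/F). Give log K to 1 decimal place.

log K = 195.3

The F₂/F⁻ couple is reduced (cathode); E°cell = +2.86 − (−2.92) = +5.78 V with n = 2.
At equilibrium E = 0, so log K = nE°cell / 0.0592 = (2)(+5.78) / 0.0592 = 195.3.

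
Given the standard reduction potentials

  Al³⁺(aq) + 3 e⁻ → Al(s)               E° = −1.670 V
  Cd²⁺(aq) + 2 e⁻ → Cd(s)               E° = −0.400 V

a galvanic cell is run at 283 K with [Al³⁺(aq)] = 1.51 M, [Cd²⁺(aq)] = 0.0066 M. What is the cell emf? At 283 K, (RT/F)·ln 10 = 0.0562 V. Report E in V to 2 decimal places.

Cd²⁺/Cd is reduced (cathode, E° = −0.400 V) and Al³⁺/Al is oxidized (anode).
The standard potential is −0.400 − (−1.670) = +1.270 V and the balanced reaction transfers n = 6 electrons.
The balanced reaction is 3 Cd²⁺(aq) + 2 Al(s) → 3 Cd(s) + 2 Al³⁺(aq), so Q = [Al³⁺(aq)]^2 / [Cd²⁺(aq)]^3 = 7.93×10^6 and log Q = 6.899.
E = E° − (0.0562/n)·log Q = +1.270 − (0.0562/6)(6.899) = +1.21 V.

+1.21 V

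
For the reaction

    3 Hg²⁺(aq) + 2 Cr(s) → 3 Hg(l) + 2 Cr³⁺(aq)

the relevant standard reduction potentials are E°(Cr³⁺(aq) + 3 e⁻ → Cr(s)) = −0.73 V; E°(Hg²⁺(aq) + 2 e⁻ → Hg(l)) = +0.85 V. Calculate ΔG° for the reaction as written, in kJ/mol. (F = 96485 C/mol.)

In the reaction as written Hg²⁺(aq) is reduced, so the Hg²⁺/Hg couple is the cathode and Cr³⁺/Cr is the anode.
E°cell = +0.85 − (−0.73) = +1.58 V; balancing electrons gives n = 6.
ΔG° = −nFE°cell = −(6)(96485)(+1.58) J/mol = −915 kJ/mol.

−915 kJ/mol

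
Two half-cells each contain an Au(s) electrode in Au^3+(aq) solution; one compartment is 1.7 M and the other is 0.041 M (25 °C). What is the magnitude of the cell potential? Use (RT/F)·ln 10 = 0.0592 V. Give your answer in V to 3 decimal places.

For a concentration cell E°cell = 0, since both electrodes use the same couple.
The compartment with the higher Au^3+(aq) concentration (1.7 M) acts as the cathode; ions are reduced there and produced at the dilute (0.041 M) anode.
With n = 3, Ecell = −(0.0592/3)·log([dilute]/[conc]) = −(0.0592/3)·log(0.041/1.7) = +0.032 V.

0.032 V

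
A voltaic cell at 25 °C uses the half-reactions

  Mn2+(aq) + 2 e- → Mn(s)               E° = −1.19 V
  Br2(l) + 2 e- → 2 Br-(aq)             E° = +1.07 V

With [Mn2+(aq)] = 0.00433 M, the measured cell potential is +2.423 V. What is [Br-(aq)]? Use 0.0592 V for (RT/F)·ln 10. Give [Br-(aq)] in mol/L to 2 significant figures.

0.027 M

Br₂/Br⁻ is the cathode (higher E°); E°cell = +1.07 − (−1.19) = +2.26 V with n = 2.
Rearranging E = E° − (0.0592/n)·log Q gives log Q = 2(+2.26 − (+2.423))/0.0592 = −5.507.
Balancing electrons gives Br2(l) + Mn(s) → 2 Br-(aq) + Mn2+(aq); thus Q = [Br-(aq)]^2·[Mn2+(aq)].
Substituting the known concentrations and solving, log [Br-(aq)] = −1.572 and [Br-(aq)] = 0.027 M.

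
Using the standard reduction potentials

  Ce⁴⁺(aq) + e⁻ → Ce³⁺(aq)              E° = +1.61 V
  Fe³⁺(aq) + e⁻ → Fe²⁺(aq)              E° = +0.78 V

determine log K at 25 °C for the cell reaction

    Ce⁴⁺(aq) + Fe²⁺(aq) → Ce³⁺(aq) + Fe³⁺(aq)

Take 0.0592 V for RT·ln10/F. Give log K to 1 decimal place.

The Ce⁴⁺/Ce³⁺ couple is reduced (cathode); E°cell = +1.61 − (+0.78) = +0.83 V with n = 1.
At equilibrium E = 0, so log K = nE°cell / 0.0592 = (1)(+0.83) / 0.0592 = 14.0.

log K = 14.0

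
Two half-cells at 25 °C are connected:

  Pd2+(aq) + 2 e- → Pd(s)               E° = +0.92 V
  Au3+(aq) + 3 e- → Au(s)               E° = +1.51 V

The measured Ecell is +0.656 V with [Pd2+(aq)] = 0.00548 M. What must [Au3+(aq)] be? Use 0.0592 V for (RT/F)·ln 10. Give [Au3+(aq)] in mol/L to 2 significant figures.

Au³⁺/Au is the cathode (higher E°); E°cell = +1.51 − (+0.92) = +0.59 V with n = 6.
Rearranging E = E° − (0.0592/n)·log Q gives log Q = 6(+0.59 − (+0.656))/0.0592 = −6.689.
The balanced reaction is 2 Au3+(aq) + 3 Pd(s) → 2 Au(s) + 3 Pd2+(aq), so Q = [Pd2+(aq)]^3 / [Au3+(aq)]^2.
Solving for the unknown gives log [Au3+(aq)] = −0.047, so [Au3+(aq)] ≈ 0.90 M.

0.90 M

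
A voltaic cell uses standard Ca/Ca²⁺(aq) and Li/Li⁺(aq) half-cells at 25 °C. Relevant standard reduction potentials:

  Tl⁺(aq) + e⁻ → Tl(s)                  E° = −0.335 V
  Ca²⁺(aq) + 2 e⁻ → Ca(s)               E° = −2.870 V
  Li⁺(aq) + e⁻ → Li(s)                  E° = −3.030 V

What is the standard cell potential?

Of the two couples in this cell, the one with the more positive reduction potential is reduced at the cathode: here that is Ca²⁺/Ca (−2.870 V); Li⁺/Li (−3.030 V) is the anode.
E°cell = E°(cathode) − E°(anode) = −2.870 − (−3.030) = +0.160 V.

+0.160 V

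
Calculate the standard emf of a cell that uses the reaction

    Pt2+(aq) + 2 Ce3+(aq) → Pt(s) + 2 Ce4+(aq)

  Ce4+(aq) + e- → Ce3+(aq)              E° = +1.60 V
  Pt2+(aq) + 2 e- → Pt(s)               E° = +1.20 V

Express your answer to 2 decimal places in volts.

−0.40 V

In the reaction as written, Pt2+(aq) is reduced (cathode) and Ce4+(aq) is produced by oxidation at the anode.
E°cell = E°(cathode) − E°(anode) = +1.20 − (+1.60) = −0.40 V.
The negative E°cell means the reaction is non-spontaneous in the direction written.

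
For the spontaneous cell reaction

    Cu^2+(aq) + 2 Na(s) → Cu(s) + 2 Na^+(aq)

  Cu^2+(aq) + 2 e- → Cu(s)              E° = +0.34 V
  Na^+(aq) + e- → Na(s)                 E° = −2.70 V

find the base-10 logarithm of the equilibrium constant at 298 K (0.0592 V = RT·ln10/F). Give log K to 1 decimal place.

log K = 102.7

The Cu²⁺/Cu couple is reduced (cathode); E°cell = +0.34 − (−2.70) = +3.04 V with n = 2.
At equilibrium E = 0, so log K = nE°cell / 0.0592 = (2)(+3.04) / 0.0592 = 102.7.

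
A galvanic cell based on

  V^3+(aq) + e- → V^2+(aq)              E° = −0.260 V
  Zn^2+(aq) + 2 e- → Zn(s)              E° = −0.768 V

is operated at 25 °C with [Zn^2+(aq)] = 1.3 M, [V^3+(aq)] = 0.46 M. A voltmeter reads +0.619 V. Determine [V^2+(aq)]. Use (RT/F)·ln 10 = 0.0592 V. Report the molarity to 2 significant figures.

0.0054 M

V³⁺/V²⁺ is the cathode (higher E°); E°cell = −0.260 − (−0.768) = +0.508 V with n = 2.
From the Nernst equation, log Q = n(E° − E)/0.0592 = 2·(+0.508 − (+0.619))/0.0592 = −3.750.
Balancing electrons gives 2 V^3+(aq) + Zn(s) → 2 V^2+(aq) + Zn^2+(aq); thus Q = ([V^2+(aq)]^2·[Zn^2+(aq)]) / [V^3+(aq)]^2.
Isolating [V^2+(aq)] in Q = 10^{−3.750} yields log [V^2+(aq)] = −2.269, i.e. 0.0054 M.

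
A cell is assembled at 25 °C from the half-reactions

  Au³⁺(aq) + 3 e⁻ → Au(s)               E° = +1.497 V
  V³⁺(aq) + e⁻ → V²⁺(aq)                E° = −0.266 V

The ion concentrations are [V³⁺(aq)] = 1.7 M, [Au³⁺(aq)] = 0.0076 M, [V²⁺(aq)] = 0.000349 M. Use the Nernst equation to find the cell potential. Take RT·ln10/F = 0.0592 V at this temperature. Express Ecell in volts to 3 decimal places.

Since E°(Au³⁺/Au) > E°(V³⁺/V²⁺), Au³⁺/Au serves as the cathode.
E°cell = +1.497 − (−0.266) = +1.763 V, with n = 3 electrons transferred.
For the overall reaction Au³⁺(aq) + 3 V²⁺(aq) → Au(s) + 3 V³⁺(aq), Q = [V³⁺(aq)]^3 / ([Au³⁺(aq)]·[V²⁺(aq)]^3) = 1.52×10^13, giving log Q = 13.182.
E = E° − (0.0592/n)·log Q = +1.763 − (0.0592/3)(13.182) = +1.503 V.

+1.503 V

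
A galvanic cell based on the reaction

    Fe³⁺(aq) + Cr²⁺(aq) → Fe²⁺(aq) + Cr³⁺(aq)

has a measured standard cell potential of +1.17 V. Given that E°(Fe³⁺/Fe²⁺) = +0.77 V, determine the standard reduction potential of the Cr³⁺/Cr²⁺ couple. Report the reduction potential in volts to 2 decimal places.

−0.40 V

In the reaction as written the Fe³⁺/Fe²⁺ couple is reduced (cathode) and Cr³⁺/Cr²⁺ is oxidized (anode), so E°cell = E°(Fe³⁺/Fe²⁺) − E°(Cr³⁺/Cr²⁺).
E°(Cr³⁺/Cr²⁺) = E°(cathode) − E°cell = +0.77 − (+1.17) = −0.40 V.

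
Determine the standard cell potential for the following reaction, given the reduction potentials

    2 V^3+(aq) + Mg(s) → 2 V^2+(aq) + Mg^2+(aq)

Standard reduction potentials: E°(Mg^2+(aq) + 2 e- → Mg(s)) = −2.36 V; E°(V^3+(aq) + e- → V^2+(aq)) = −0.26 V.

V^3+(aq) gains electrons, so the V³⁺/V²⁺ couple is the cathode; the Mg²⁺/Mg couple is the anode.
E°cell = E°(cathode) − E°(anode) = −0.26 − (−2.36) = +2.10 V.

+2.10 V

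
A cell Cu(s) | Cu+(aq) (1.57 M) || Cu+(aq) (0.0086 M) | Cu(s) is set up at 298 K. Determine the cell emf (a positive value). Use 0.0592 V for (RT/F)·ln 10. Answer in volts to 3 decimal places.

0.134 V

For a concentration cell E°cell = 0, since both electrodes use the same couple.
The compartment with the higher Cu+(aq) concentration (1.57 M) acts as the cathode; ions are reduced there and produced at the dilute (0.0086 M) anode.
With n = 1, Ecell = −(0.0592/1)·log([dilute]/[conc]) = −(0.0592/1)·log(0.0086/1.57) = +0.134 V.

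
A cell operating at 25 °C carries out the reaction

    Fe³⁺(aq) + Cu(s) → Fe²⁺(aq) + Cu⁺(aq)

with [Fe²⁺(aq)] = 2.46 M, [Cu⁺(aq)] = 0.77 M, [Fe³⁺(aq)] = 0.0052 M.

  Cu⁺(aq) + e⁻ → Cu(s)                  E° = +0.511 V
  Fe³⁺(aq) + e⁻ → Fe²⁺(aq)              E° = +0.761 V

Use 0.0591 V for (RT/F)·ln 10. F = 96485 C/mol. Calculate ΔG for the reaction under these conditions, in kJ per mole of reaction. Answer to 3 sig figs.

E°cell = +0.761 − (+0.511) = +0.250 V; the balanced reaction transfers n = 1 electron.
Q = ([Fe²⁺(aq)]·[Cu⁺(aq)]) / [Fe³⁺(aq)] = 364, so log Q = 2.561 and E = +0.250 − (0.0591/1)(2.561) = +0.0986 V.
Finally ΔG = −nFE = −(1)(96485 C/mol)(+0.0986 V) = −9.51 kJ/mol.

−9.51 kJ/mol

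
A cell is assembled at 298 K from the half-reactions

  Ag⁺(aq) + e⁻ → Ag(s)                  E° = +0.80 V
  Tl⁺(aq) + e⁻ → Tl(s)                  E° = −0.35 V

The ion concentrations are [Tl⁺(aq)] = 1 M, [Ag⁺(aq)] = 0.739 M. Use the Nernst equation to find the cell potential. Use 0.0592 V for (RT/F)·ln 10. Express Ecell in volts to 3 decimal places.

+1.142 V

Since E°(Ag⁺/Ag) > E°(Tl⁺/Tl), Ag⁺/Ag serves as the cathode.
The standard potential is +0.80 − (−0.35) = +1.15 V and the balanced reaction transfers n = 1 electron.
Balancing gives Ag⁺(aq) + Tl(s) → Ag(s) + Tl⁺(aq); hence Q = [Tl⁺(aq)] / [Ag⁺(aq)] = 1.35 (log Q = 0.131).
E = E° − (0.0592/n)·log Q = +1.15 − (0.0592/1)(0.131) = +1.142 V.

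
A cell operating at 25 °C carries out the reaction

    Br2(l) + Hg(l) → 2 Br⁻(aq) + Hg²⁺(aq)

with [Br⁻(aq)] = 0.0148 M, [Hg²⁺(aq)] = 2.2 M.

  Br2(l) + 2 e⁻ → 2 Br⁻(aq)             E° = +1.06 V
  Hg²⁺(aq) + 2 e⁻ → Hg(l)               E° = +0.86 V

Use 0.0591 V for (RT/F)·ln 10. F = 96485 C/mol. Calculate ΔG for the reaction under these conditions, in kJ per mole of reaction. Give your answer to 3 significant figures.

−57.5 kJ/mol

The standard cell potential is +1.06 − (+0.86) = +0.20 V, with n = 2 electrons in the balanced equation.
Q = [Br⁻(aq)]^2·[Hg²⁺(aq)] = 0.000482, so log Q = −3.317 and E = +0.20 − (0.0591/2)(−3.317) = +0.2980 V.
Finally ΔG = −nFE = −(2)(96485 C/mol)(+0.2980 V) = −57.5 kJ/mol.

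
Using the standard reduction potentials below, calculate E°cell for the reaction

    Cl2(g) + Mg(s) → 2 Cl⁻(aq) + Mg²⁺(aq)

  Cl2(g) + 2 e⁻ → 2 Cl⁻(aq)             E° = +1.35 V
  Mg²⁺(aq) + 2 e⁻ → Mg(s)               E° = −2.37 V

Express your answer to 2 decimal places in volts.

+3.72 V

Cl2(g) gains electrons, so the Cl₂/Cl⁻ couple is the cathode; the Mg²⁺/Mg couple is the anode.
E°cell = E°(cathode) − E°(anode) = +1.35 − (−2.37) = +3.72 V.
The positive value indicates the reaction is spontaneous as written.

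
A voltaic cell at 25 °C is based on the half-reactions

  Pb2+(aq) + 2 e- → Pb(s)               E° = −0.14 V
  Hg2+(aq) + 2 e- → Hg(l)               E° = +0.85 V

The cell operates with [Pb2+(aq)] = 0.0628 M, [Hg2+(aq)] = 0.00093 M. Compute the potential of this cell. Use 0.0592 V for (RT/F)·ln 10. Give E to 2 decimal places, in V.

The Hg²⁺/Hg couple has the more positive E°, so it is the cathode; Pb²⁺/Pb is the anode.
E°cell = +0.85 − (−0.14) = +0.99 V, with n = 2 electrons transferred.
The balanced reaction is Hg2+(aq) + Pb(s) → Hg(l) + Pb2+(aq), so Q = [Pb2+(aq)] / [Hg2+(aq)] = 67.5 and log Q = 1.829.
By the Nernst equation, E = +0.99 − (0.0592/2)·(1.829) = +0.94 V.

+0.94 V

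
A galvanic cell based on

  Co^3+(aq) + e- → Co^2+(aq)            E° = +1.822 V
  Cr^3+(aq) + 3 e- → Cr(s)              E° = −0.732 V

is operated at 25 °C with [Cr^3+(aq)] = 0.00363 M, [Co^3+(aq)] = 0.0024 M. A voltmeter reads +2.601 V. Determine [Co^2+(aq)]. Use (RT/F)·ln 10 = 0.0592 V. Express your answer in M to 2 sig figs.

0.0025 M

Co³⁺/Co²⁺ is the cathode (higher E°); E°cell = +1.822 − (−0.732) = +2.554 V with n = 3.
Rearranging E = E° − (0.0592/n)·log Q gives log Q = 3(+2.554 − (+2.601))/0.0592 = −2.382.
Balancing electrons gives 3 Co^3+(aq) + Cr(s) → 3 Co^2+(aq) + Cr^3+(aq); thus Q = ([Co^2+(aq)]^3·[Cr^3+(aq)]) / [Co^3+(aq)]^3.
Isolating [Co^2+(aq)] in Q = 10^{−2.382} yields log [Co^2+(aq)] = −2.600, i.e. 0.0025 M.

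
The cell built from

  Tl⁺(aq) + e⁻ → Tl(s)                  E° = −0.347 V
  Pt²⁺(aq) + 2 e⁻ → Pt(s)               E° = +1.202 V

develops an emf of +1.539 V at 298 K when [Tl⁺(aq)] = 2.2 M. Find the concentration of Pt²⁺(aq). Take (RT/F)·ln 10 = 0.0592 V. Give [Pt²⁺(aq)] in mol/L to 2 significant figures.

2.2 M

The Pt²⁺/Pt couple has the larger reduction potential, so it is the cathode: E°cell = +1.202 − (−0.347) = +1.549 V and n = 2.
Rearranging E = E° − (0.0592/n)·log Q gives log Q = 2(+1.549 − (+1.539))/0.0592 = 0.338.
For Pt²⁺(aq) + 2 Tl(s) → Pt(s) + 2 Tl⁺(aq), the reaction quotient is Q = [Tl⁺(aq)]^2 / [Pt²⁺(aq)].
Solving for the unknown gives log [Pt²⁺(aq)] = 0.347, so [Pt²⁺(aq)] ≈ 2.2 M.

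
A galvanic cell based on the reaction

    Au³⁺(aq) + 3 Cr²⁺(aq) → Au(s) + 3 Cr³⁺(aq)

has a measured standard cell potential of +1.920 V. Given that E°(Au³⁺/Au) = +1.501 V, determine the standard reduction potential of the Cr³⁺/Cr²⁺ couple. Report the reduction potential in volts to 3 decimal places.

In the reaction as written the Au³⁺/Au couple is reduced (cathode) and Cr³⁺/Cr²⁺ is oxidized (anode), so E°cell = E°(Au³⁺/Au) − E°(Cr³⁺/Cr²⁺).
E°(Cr³⁺/Cr²⁺) = E°(cathode) − E°cell = +1.501 − (+1.920) = −0.419 V.

−0.419 V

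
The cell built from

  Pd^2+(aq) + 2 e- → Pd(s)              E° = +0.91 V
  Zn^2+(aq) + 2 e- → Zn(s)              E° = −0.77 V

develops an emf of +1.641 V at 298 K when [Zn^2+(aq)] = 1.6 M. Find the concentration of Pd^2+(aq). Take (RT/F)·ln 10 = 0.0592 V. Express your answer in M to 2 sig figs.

0.077 M

The Pd²⁺/Pd couple has the larger reduction potential, so it is the cathode: E°cell = +0.91 − (−0.77) = +1.68 V and n = 2.
From the Nernst equation, log Q = n(E° − E)/0.0592 = 2·(+1.68 − (+1.641))/0.0592 = 1.318.
The balanced reaction is Pd^2+(aq) + Zn(s) → Pd(s) + Zn^2+(aq), so Q = [Zn^2+(aq)] / [Pd^2+(aq)].
Substituting the known concentrations and solving, log [Pd^2+(aq)] = −1.114 and [Pd^2+(aq)] = 0.077 M.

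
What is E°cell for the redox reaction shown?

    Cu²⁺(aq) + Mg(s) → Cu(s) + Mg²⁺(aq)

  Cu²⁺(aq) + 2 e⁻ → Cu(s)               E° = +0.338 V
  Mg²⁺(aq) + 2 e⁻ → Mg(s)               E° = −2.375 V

Cu²⁺(aq) gains electrons, so the Cu²⁺/Cu couple is the cathode; the Mg²⁺/Mg couple is the anode.
E°cell = E°(cathode) − E°(anode) = +0.338 − (−2.375) = +2.713 V.
The positive value indicates the reaction is spontaneous as written.

+2.713 V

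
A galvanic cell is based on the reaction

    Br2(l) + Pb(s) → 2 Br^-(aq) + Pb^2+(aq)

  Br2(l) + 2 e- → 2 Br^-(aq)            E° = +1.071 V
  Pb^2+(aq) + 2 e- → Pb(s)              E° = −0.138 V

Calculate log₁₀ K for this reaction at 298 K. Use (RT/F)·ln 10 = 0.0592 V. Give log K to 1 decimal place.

The Br₂/Br⁻ couple is reduced (cathode); E°cell = +1.071 − (−0.138) = +1.209 V with n = 2.
At equilibrium E = 0, so log K = nE°cell / 0.0592 = (2)(+1.209) / 0.0592 = 40.8.

log K = 40.8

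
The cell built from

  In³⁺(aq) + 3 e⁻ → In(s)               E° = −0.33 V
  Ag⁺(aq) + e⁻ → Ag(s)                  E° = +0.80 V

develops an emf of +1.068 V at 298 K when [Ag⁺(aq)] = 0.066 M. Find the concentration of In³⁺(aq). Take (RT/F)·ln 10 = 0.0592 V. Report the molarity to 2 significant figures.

Ag⁺/Ag is the cathode (higher E°); E°cell = +0.80 − (−0.33) = +1.13 V with n = 3.
Rearranging E = E° − (0.0592/n)·log Q gives log Q = 3(+1.13 − (+1.068))/0.0592 = 3.142.
The balanced reaction is 3 Ag⁺(aq) + In(s) → 3 Ag(s) + In³⁺(aq), so Q = [In³⁺(aq)] / [Ag⁺(aq)]^3.
Solving for the unknown gives log [In³⁺(aq)] = −0.399, so [In³⁺(aq)] ≈ 0.40 M.

0.40 M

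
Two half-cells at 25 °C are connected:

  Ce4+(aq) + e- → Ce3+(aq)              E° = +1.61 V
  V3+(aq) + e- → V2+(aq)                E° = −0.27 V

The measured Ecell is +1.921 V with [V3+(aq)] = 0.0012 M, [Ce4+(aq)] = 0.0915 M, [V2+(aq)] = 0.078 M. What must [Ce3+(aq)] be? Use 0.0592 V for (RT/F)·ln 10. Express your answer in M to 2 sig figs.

1.2 M

Ce⁴⁺/Ce³⁺ is the cathode (higher E°); E°cell = +1.61 − (−0.27) = +1.88 V with n = 1.
From the Nernst equation, log Q = n(E° − E)/0.0592 = 1·(+1.88 − (+1.921))/0.0592 = −0.693.
The balanced reaction is Ce4+(aq) + V2+(aq) → Ce3+(aq) + V3+(aq), so Q = ([Ce3+(aq)]·[V3+(aq)]) / ([Ce4+(aq)]·[V2+(aq)]).
Isolating [Ce3+(aq)] in Q = 10^{−0.693} yields log [Ce3+(aq)] = 0.081, i.e. 1.2 M.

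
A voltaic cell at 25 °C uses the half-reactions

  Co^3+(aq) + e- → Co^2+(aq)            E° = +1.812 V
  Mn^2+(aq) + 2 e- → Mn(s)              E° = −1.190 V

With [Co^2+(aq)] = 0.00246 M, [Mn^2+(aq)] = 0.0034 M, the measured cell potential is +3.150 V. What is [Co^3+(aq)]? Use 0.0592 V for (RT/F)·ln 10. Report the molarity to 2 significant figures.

0.045 M

Co³⁺/Co²⁺ is the cathode (higher E°); E°cell = +1.812 − (−1.190) = +3.002 V with n = 2.
Rearranging E = E° − (0.0592/n)·log Q gives log Q = 2(+3.002 − (+3.150))/0.0592 = −5.000.
For 2 Co^3+(aq) + Mn(s) → 2 Co^2+(aq) + Mn^2+(aq), the reaction quotient is Q = ([Co^2+(aq)]^2·[Mn^2+(aq)]) / [Co^3+(aq)]^2.
Isolating [Co^3+(aq)] in Q = 10^{−5.000} yields log [Co^3+(aq)] = −1.343, i.e. 0.045 M.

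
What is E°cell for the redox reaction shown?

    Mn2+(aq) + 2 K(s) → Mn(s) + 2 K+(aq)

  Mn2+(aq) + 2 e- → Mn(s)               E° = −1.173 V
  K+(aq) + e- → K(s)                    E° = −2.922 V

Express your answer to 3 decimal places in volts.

In the reaction as written, Mn2+(aq) is reduced (cathode) and K+(aq) is produced by oxidation at the anode.
E°cell = E°(cathode) − E°(anode) = −1.173 − (−2.922) = +1.749 V.

+1.749 V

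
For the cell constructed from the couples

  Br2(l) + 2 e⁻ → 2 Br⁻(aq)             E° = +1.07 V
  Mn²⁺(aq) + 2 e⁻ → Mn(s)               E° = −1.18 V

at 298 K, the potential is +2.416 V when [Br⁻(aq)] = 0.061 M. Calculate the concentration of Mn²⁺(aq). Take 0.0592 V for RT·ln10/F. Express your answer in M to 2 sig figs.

With Br₂/Br⁻ at the cathode and Mn²⁺/Mn at the anode, E°cell = +1.07 − (−1.18) = +2.25 V (n = 2).
Rearranging E = E° − (0.0592/n)·log Q gives log Q = 2(+2.25 − (+2.416))/0.0592 = −5.608.
For Br2(l) + Mn(s) → 2 Br⁻(aq) + Mn²⁺(aq), the reaction quotient is Q = [Br⁻(aq)]^2·[Mn²⁺(aq)].
Isolating [Mn²⁺(aq)] in Q = 10^{−5.608} yields log [Mn²⁺(aq)] = −3.179, i.e. 0.00066 M.

0.00066 M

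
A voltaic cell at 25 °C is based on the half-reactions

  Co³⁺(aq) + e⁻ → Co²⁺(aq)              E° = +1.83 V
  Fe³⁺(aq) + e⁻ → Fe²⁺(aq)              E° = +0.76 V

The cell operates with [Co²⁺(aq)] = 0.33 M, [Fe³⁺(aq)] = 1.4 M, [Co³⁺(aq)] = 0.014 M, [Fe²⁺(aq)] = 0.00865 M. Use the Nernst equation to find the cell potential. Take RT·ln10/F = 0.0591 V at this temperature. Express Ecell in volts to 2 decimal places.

+0.86 V

Since E°(Co³⁺/Co²⁺) > E°(Fe³⁺/Fe²⁺), Co³⁺/Co²⁺ serves as the cathode.
E°cell = +1.83 − (+0.76) = +1.07 V, with n = 1 electron transferred.
Balancing gives Co³⁺(aq) + Fe²⁺(aq) → Co²⁺(aq) + Fe³⁺(aq); hence Q = ([Co²⁺(aq)]·[Fe³⁺(aq)]) / ([Co³⁺(aq)]·[Fe²⁺(aq)]) = 3.82×10^3 (log Q = 3.581).
E = E° − (0.0591/n)·log Q = +1.07 − (0.0591/1)(3.581) = +0.86 V.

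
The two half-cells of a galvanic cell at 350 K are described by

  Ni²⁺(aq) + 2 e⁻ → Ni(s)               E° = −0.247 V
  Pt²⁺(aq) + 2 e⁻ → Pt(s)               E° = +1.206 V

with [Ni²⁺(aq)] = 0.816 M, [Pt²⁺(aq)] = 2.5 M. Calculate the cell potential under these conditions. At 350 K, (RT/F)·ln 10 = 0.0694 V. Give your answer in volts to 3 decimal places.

+1.470 V

The Pt²⁺/Pt couple has the more positive E°, so it is the cathode; Ni²⁺/Ni is the anode.
The standard potential is +1.206 − (−0.247) = +1.453 V and the balanced reaction transfers n = 2 electrons.
Balancing gives Pt²⁺(aq) + Ni(s) → Pt(s) + Ni²⁺(aq); hence Q = [Ni²⁺(aq)] / [Pt²⁺(aq)] = 0.326 (log Q = −0.486).
Applying E = E° − (RT ln10/nF)·log Q gives +1.453 − (0.0694/2)(−0.486) = +1.470 V.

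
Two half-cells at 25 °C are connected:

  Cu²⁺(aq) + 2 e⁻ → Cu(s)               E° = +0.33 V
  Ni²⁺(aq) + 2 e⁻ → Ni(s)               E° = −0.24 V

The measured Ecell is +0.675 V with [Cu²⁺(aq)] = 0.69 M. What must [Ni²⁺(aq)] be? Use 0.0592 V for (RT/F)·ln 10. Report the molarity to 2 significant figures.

With Cu²⁺/Cu at the cathode and Ni²⁺/Ni at the anode, E°cell = +0.33 − (−0.24) = +0.57 V (n = 2).
Since E = E° − (0.0592/n)·log Q, log Q = n(E° − E)/0.0592 = −3.547.
Balancing electrons gives Cu²⁺(aq) + Ni(s) → Cu(s) + Ni²⁺(aq); thus Q = [Ni²⁺(aq)] / [Cu²⁺(aq)].
Solving for the unknown gives log [Ni²⁺(aq)] = −3.708, so [Ni²⁺(aq)] ≈ 0.00020 M.

0.00020 M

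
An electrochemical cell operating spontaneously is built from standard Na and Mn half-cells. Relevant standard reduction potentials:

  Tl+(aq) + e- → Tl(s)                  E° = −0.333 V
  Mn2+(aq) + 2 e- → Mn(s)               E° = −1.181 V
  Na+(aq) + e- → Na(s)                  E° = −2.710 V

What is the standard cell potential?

+1.529 V

Of the two couples in this cell, the one with the more positive reduction potential is reduced at the cathode: here that is Mn²⁺/Mn (−1.181 V); Na⁺/Na (−2.710 V) is the anode.
E°cell = E°(cathode) − E°(anode) = −1.181 − (−2.710) = +1.529 V.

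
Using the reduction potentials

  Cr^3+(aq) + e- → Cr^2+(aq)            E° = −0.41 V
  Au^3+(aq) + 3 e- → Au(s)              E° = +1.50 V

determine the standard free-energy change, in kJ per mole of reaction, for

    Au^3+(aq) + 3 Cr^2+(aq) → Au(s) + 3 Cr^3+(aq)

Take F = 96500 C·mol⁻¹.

In the reaction as written Au^3+(aq) is reduced, so the Au³⁺/Au couple is the cathode and Cr³⁺/Cr²⁺ is the anode.
E°cell = +1.50 − (−0.41) = +1.91 V; balancing electrons gives n = 3.
ΔG° = −nFE°cell = −(3)(96500)(+1.91) J/mol = −553 kJ/mol.

−553 kJ/mol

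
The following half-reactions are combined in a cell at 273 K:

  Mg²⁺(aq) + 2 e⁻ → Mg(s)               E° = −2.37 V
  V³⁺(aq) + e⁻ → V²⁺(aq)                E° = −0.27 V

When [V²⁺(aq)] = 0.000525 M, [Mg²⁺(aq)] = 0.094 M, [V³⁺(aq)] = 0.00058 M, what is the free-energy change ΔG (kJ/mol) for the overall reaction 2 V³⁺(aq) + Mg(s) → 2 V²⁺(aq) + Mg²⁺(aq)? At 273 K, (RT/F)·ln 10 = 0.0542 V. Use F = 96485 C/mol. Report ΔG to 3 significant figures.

The standard cell potential is −0.27 − (−2.37) = +2.10 V, with n = 2 electrons in the balanced equation.
Here Q = ([V²⁺(aq)]^2·[Mg²⁺(aq)]) / [V³⁺(aq)]^2 = 0.077 (log Q = −1.113), giving E = +2.10 − (0.0542/2)·(−1.113) = +2.1302 V.
Finally ΔG = −nFE = −(2)(96485 C/mol)(+2.1302 V) = −411 kJ/mol.

−411 kJ/mol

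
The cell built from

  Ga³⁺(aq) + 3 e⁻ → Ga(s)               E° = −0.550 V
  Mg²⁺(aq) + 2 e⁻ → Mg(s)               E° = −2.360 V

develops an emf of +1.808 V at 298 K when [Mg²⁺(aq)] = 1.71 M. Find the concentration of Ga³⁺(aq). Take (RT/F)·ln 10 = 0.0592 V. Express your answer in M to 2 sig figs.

The Ga³⁺/Ga couple has the larger reduction potential, so it is the cathode: E°cell = −0.550 − (−2.360) = +1.810 V and n = 6.
Rearranging E = E° − (0.0592/n)·log Q gives log Q = 6(+1.810 − (+1.808))/0.0592 = 0.203.
The balanced reaction is 2 Ga³⁺(aq) + 3 Mg(s) → 2 Ga(s) + 3 Mg²⁺(aq), so Q = [Mg²⁺(aq)]^3 / [Ga³⁺(aq)]^2.
Substituting the known concentrations and solving, log [Ga³⁺(aq)] = 0.248 and [Ga³⁺(aq)] = 1.8 M.

1.8 M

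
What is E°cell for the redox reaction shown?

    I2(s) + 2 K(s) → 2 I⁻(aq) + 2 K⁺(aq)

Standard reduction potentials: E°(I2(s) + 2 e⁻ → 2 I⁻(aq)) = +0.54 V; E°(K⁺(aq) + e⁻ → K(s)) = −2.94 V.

In the reaction as written, I2(s) is reduced (cathode) and K⁺(aq) is produced by oxidation at the anode.
E°cell = E°(cathode) − E°(anode) = +0.54 − (−2.94) = +3.48 V.
The positive value indicates the reaction is spontaneous as written.

+3.48 V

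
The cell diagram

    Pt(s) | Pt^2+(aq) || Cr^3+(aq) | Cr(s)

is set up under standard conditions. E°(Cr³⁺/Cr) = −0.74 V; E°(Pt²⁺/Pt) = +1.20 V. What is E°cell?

By convention the left-hand electrode in cell notation is the anode (oxidation) and the right-hand electrode is the cathode (reduction).
E°cell = E°(right) − E°(left) = −0.74 − (+1.20) = −1.94 V.
The negative sign shows that, as written, the cell would require an external voltage to drive the reaction.

−1.94 V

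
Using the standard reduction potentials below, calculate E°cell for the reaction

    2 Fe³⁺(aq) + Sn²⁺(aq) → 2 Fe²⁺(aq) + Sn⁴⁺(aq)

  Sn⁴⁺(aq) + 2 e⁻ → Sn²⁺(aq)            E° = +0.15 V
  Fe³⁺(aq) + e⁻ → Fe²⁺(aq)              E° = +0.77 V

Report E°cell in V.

+0.62 V

In the reaction as written, Fe³⁺(aq) is reduced (cathode) and Sn⁴⁺(aq) is produced by oxidation at the anode.
E°cell = E°(cathode) − E°(anode) = +0.77 − (+0.15) = +0.62 V.
The positive value indicates the reaction is spontaneous as written.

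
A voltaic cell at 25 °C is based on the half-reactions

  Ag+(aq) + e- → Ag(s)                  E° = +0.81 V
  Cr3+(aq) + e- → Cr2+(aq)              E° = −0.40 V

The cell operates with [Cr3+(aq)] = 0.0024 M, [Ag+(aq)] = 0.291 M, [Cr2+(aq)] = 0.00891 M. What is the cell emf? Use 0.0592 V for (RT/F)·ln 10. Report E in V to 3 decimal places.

+1.212 V

The Ag⁺/Ag couple has the more positive E°, so it is the cathode; Cr³⁺/Cr²⁺ is the anode.
The standard potential is +0.81 − (−0.40) = +1.21 V and the balanced reaction transfers n = 1 electron.
Balancing gives Ag+(aq) + Cr2+(aq) → Ag(s) + Cr3+(aq); hence Q = [Cr3+(aq)] / ([Ag+(aq)]·[Cr2+(aq)]) = 0.926 (log Q = −0.034).
Applying E = E° − (RT ln10/nF)·log Q gives +1.21 − (0.0592/1)(−0.034) = +1.212 V.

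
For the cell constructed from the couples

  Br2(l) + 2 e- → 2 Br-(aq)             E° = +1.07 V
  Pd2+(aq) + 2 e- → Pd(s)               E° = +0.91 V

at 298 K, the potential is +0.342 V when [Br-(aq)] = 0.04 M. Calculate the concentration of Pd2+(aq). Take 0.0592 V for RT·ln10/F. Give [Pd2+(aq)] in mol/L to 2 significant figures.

0.00044 M

Br₂/Br⁻ is the cathode (higher E°); E°cell = +1.07 − (+0.91) = +0.16 V with n = 2.
Rearranging E = E° − (0.0592/n)·log Q gives log Q = 2(+0.16 − (+0.342))/0.0592 = −6.149.
Balancing electrons gives Br2(l) + Pd(s) → 2 Br-(aq) + Pd2+(aq); thus Q = [Br-(aq)]^2·[Pd2+(aq)].
Substituting the known concentrations and solving, log [Pd2+(aq)] = −3.353 and [Pd2+(aq)] = 0.00044 M.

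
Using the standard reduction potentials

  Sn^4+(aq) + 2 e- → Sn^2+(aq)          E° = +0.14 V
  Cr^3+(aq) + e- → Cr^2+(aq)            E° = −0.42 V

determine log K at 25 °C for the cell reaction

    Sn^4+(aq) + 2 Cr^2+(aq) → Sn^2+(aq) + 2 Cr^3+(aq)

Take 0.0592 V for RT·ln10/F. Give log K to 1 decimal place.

log K = 18.9

The Sn⁴⁺/Sn²⁺ couple is reduced (cathode); E°cell = +0.14 − (−0.42) = +0.56 V with n = 2.
At equilibrium E = 0, so log K = nE°cell / 0.0592 = (2)(+0.56) / 0.0592 = 18.9.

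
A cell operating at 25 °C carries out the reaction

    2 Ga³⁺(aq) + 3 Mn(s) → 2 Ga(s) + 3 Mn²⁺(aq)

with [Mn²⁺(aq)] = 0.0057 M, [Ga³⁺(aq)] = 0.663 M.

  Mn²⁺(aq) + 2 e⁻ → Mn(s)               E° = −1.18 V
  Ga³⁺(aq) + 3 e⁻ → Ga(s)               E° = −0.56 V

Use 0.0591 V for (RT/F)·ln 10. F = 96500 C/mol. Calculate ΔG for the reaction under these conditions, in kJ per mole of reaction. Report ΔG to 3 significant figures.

With Ga³⁺/Ga reduced at the cathode, E°cell = −0.56 − (−1.18) = +0.62 V and n = 6.
The reaction quotient is [Mn²⁺(aq)]^3 / [Ga³⁺(aq)]^2 = 4.21×10^−7; by Nernst, E = +0.62 − (0.0591/6)(−6.375) = +0.6828 V.
ΔG = −nFE = −(6)(96500)(+0.6828) J/mol = −395 kJ/mol.

−395 kJ/mol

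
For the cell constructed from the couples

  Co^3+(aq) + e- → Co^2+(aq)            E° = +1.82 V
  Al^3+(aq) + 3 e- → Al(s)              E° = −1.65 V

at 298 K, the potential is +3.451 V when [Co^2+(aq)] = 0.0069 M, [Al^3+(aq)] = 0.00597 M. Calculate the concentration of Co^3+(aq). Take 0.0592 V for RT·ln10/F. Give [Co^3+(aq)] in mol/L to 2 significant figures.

0.00060 M

Co³⁺/Co²⁺ is the cathode (higher E°); E°cell = +1.82 − (−1.65) = +3.47 V with n = 3.
Since E = E° − (0.0592/n)·log Q, log Q = n(E° − E)/0.0592 = 0.963.
Balancing electrons gives 3 Co^3+(aq) + Al(s) → 3 Co^2+(aq) + Al^3+(aq); thus Q = ([Co^2+(aq)]^3·[Al^3+(aq)]) / [Co^3+(aq)]^3.
Solving for the unknown gives log [Co^3+(aq)] = −3.223, so [Co^3+(aq)] ≈ 0.00060 M.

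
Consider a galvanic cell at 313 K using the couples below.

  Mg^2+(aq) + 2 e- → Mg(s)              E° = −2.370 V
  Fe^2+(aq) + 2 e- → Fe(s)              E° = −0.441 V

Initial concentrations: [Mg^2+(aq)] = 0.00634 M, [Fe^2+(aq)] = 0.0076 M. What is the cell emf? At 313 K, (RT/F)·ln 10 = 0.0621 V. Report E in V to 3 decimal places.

+1.931 V

Fe²⁺/Fe is reduced (cathode, E° = −0.441 V) and Mg²⁺/Mg is oxidized (anode).
The standard potential is −0.441 − (−2.370) = +1.929 V and the balanced reaction transfers n = 2 electrons.
The balanced reaction is Fe^2+(aq) + Mg(s) → Fe(s) + Mg^2+(aq), so Q = [Mg^2+(aq)] / [Fe^2+(aq)] = 0.834 and log Q = −0.079.
Applying E = E° − (RT ln10/nF)·log Q gives +1.929 − (0.0621/2)(−0.079) = +1.931 V.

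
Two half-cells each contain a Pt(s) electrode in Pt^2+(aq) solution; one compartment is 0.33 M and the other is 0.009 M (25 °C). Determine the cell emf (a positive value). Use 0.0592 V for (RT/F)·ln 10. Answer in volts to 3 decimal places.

0.046 V

For a concentration cell E°cell = 0, since both electrodes use the same couple.
The compartment with the higher Pt^2+(aq) concentration (0.33 M) acts as the cathode; ions are reduced there and produced at the dilute (0.009 M) anode.
With n = 2, Ecell = −(0.0592/2)·log([dilute]/[conc]) = −(0.0592/2)·log(0.009/0.33) = +0.046 V.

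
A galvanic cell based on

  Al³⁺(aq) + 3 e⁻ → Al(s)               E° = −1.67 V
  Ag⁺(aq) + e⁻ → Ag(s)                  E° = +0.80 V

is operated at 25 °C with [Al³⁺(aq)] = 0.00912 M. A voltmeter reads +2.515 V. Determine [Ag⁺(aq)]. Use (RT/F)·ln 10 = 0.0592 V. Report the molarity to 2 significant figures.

With Ag⁺/Ag at the cathode and Al³⁺/Al at the anode, E°cell = +0.80 − (−1.67) = +2.47 V (n = 3).
Since E = E° − (0.0592/n)·log Q, log Q = n(E° − E)/0.0592 = −2.280.
The balanced reaction is 3 Ag⁺(aq) + Al(s) → 3 Ag(s) + Al³⁺(aq), so Q = [Al³⁺(aq)] / [Ag⁺(aq)]^3.
Substituting the known concentrations and solving, log [Ag⁺(aq)] = 0.080 and [Ag⁺(aq)] = 1.2 M.

1.2 M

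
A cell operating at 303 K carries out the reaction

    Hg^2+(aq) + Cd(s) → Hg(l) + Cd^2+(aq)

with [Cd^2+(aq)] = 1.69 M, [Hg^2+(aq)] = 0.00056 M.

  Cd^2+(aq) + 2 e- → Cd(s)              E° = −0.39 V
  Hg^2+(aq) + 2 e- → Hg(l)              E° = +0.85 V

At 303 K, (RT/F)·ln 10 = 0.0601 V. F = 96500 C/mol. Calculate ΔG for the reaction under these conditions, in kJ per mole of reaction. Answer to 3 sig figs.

−219 kJ/mol

The standard cell potential is +0.85 − (−0.39) = +1.24 V, with n = 2 electrons in the balanced equation.
Here Q = [Cd^2+(aq)] / [Hg^2+(aq)] = 3.02×10^3 (log Q = 3.480), giving E = +1.24 − (0.0601/2)·(3.480) = +1.1354 V.
Finally ΔG = −nFE = −(2)(96500 C/mol)(+1.1354 V) = −219 kJ/mol.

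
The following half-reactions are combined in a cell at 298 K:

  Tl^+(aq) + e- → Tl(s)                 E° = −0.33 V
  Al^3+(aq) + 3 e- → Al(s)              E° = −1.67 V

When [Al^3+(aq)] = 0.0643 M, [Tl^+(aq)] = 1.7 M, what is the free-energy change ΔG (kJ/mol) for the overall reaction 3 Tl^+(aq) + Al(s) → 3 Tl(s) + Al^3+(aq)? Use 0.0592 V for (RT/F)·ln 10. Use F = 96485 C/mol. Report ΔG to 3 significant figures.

−399 kJ/mol

The standard cell potential is −0.33 − (−1.67) = +1.34 V, with n = 3 electrons in the balanced equation.
Q = [Al^3+(aq)] / [Tl^+(aq)]^3 = 0.0131, so log Q = −1.883 and E = +1.34 − (0.0592/3)(−1.883) = +1.3772 V.
Finally ΔG = −nFE = −(3)(96485 C/mol)(+1.3772 V) = −399 kJ/mol.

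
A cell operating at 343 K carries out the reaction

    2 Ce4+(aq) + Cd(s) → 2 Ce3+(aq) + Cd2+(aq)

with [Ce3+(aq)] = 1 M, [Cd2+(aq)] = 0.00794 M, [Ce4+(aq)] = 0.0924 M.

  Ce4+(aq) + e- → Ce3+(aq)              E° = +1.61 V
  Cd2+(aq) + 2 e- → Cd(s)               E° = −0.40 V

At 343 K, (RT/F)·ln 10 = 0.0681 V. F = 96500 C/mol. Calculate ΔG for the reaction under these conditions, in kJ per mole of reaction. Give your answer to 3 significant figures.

−388 kJ/mol

The standard cell potential is +1.61 − (−0.40) = +2.01 V, with n = 2 electrons in the balanced equation.
Q = ([Ce3+(aq)]^2·[Cd2+(aq)]) / [Ce4+(aq)]^2 = 0.93, so log Q = −0.032 and E = +2.01 − (0.0681/2)(−0.032) = +2.0111 V.
Then ΔG = −nFE = −2 × 96500 × +2.0111 J/mol = −388 kJ/mol.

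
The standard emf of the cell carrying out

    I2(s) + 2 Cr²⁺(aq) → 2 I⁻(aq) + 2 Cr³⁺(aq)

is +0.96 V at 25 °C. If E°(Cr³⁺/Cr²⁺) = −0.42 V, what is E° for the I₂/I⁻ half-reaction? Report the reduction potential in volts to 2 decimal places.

+0.54 V

In the reaction as written the I₂/I⁻ couple is reduced (cathode) and Cr³⁺/Cr²⁺ is oxidized (anode), so E°cell = E°(I₂/I⁻) − E°(Cr³⁺/Cr²⁺).
E°(I₂/I⁻) = E°cell + E°(anode) = +0.96 + (−0.42) = +0.54 V.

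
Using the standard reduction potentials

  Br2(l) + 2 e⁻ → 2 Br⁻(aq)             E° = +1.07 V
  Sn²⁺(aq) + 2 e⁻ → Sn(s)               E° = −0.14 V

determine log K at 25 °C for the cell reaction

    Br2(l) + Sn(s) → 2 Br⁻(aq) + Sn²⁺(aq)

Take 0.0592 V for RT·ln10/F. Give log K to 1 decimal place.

The Br₂/Br⁻ couple is reduced (cathode); E°cell = +1.07 − (−0.14) = +1.21 V with n = 2.
At equilibrium E = 0, so log K = nE°cell / 0.0592 = (2)(+1.21) / 0.0592 = 40.9.

log K = 40.9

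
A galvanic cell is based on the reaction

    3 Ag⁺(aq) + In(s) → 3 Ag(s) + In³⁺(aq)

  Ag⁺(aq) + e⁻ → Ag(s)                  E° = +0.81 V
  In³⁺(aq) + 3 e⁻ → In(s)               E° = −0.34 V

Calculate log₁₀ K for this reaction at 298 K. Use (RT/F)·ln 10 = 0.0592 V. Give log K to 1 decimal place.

The Ag⁺/Ag couple is reduced (cathode); E°cell = +0.81 − (−0.34) = +1.15 V with n = 3.
At equilibrium E = 0, so log K = nE°cell / 0.0592 = (3)(+1.15) / 0.0592 = 58.3.

log K = 58.3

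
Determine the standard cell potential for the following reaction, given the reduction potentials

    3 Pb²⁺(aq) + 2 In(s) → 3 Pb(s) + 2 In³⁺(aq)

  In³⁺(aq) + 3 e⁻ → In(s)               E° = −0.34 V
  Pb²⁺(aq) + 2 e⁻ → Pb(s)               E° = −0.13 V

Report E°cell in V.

In the reaction as written, Pb²⁺(aq) is reduced (cathode) and In³⁺(aq) is produced by oxidation at the anode.
E°cell = E°(cathode) − E°(anode) = −0.13 − (−0.34) = +0.21 V.

+0.21 V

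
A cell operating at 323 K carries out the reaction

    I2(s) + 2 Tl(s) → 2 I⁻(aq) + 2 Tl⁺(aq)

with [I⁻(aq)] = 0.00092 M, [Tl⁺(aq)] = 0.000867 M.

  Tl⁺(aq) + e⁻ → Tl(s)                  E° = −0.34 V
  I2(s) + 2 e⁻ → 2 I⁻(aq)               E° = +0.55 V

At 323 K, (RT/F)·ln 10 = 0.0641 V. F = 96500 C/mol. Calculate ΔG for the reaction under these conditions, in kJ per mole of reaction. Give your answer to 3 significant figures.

−247 kJ/mol

E°cell = +0.55 − (−0.34) = +0.89 V; the balanced reaction transfers n = 2 electrons.
The reaction quotient is [I⁻(aq)]^2·[Tl⁺(aq)]^2 = 6.36×10^−13; by Nernst, E = +0.89 − (0.0641/2)(−12.196) = +1.2809 V.
Finally ΔG = −nFE = −(2)(96500 C/mol)(+1.2809 V) = −247 kJ/mol.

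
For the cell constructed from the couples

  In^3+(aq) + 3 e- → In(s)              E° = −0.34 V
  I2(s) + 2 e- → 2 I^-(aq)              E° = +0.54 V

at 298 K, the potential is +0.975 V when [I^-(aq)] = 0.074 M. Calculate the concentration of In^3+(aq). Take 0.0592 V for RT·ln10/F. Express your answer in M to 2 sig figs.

0.038 M

The I₂/I⁻ couple has the larger reduction potential, so it is the cathode: E°cell = +0.54 − (−0.34) = +0.88 V and n = 6.
Rearranging E = E° − (0.0592/n)·log Q gives log Q = 6(+0.88 − (+0.975))/0.0592 = −9.628.
For 3 I2(s) + 2 In(s) → 6 I^-(aq) + 2 In^3+(aq), the reaction quotient is Q = [I^-(aq)]^6·[In^3+(aq)]^2.
Isolating [In^3+(aq)] in Q = 10^{−9.628} yields log [In^3+(aq)] = −1.422, i.e. 0.038 M.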